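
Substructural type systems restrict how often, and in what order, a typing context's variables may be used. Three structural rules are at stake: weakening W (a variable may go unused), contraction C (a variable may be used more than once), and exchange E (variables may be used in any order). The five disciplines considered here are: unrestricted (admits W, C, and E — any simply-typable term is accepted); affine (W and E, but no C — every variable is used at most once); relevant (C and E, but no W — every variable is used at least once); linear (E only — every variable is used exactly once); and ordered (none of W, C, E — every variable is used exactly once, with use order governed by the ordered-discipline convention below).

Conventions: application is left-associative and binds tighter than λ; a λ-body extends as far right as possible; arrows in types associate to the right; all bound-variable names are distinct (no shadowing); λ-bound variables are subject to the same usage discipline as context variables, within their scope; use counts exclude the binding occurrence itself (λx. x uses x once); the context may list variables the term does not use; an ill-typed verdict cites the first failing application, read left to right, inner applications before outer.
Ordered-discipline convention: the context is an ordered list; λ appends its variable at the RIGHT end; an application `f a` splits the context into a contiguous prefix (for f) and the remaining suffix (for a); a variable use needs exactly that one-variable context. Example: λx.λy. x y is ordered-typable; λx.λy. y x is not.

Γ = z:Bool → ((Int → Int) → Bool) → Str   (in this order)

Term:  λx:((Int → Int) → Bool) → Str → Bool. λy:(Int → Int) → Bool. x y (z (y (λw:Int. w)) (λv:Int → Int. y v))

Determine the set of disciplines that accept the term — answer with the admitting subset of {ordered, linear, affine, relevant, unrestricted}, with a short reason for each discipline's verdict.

admitted in: relevant, unrestricted
variable uses: z: 1, x (bound): 1, y (bound): 3, w (bound): 1, v (bound): 1
use order (left to right): x, y, z, y, w, y, v
typing: the term checks, with type (((Int → Int) → Bool) → Str → Bool) → ((Int → Int) → Bool) → Bool
ordered ✗ (repeated use of y ×3)
linear ✗ (repeated use of y ×3)
affine ✗ (repeated use of y ×3)
relevant ✓ (at least one use each (z, x, y, w, v))
unrestricted ✓ (type-checks ((((Int → Int) → Bool) → Str → Bool) → ((Int → Int) → Bool) → Bool) and nothing is barred)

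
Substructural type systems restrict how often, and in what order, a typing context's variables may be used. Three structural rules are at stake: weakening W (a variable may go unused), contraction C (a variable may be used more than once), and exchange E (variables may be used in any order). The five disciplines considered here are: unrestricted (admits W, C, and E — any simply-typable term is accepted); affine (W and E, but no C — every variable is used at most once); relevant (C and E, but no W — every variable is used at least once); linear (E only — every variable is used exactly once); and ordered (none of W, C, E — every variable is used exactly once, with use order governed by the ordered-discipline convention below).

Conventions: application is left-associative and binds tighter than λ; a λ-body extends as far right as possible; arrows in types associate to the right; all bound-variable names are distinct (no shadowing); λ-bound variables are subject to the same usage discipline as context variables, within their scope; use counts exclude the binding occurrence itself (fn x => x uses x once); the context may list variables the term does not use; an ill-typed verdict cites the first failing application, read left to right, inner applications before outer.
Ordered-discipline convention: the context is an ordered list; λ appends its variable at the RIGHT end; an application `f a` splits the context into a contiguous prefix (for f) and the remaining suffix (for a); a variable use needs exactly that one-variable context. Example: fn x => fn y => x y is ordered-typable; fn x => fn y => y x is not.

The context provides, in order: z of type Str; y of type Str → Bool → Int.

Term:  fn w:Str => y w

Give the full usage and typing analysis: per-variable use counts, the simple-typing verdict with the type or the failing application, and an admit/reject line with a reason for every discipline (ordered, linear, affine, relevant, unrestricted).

use counts: z: 0, y: 1, w [bound]: 1
left-to-right use order: y, w
typing: well-typed — term : Str → Bool → Int
ordered: ✗, z left unused
linear: ✗, z left unused
affine: ✓, none of z, y, w used more than once
relevant: ✗, z left unused
unrestricted: ✓, simply typable at Str → Bool → Int; W, C, E all held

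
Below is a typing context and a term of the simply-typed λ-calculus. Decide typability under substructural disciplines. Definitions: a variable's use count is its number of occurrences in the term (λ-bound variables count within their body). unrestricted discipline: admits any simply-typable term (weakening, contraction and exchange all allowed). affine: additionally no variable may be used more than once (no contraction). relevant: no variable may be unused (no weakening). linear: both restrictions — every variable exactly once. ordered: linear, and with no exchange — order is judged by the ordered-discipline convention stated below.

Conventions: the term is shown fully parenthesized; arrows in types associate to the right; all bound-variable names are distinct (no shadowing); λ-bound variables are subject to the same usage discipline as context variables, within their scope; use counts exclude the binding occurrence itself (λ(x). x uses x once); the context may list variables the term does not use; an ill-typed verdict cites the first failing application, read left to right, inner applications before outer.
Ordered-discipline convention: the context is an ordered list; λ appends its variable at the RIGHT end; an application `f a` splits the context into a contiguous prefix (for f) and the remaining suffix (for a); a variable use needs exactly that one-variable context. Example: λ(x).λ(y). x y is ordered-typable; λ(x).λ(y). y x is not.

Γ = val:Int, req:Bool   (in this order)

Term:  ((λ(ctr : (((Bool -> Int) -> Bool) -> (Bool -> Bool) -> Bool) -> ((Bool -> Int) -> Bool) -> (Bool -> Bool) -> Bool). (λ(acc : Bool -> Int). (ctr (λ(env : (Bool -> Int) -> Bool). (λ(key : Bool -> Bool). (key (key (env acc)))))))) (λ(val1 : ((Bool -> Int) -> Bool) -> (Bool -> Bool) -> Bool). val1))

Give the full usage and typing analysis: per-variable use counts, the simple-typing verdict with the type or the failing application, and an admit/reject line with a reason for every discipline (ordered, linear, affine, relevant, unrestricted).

variable uses: val: 0×; req: 0×; ctr [bound]: 1×; acc [bound]: 1×; env [bound]: 1×; key [bound]: 2×; val1 [bound]: 1×
order of uses: ctr, key, key, env, acc, val1
typing: well-typed — term : (Bool -> Int) -> ((Bool -> Int) -> Bool) -> (Bool -> Bool) -> Bool
ordered: ✗, repeated use of key ×2; needs weakening: val, req unused
linear: ✗, repeated use of key ×2; needs weakening: val, req unused
affine: ✗, repeated use of key ×2
relevant: ✗, needs weakening: val, req unused
unrestricted: ✓, type-checks ((Bool -> Int) -> ((Bool -> Int) -> Bool) -> (Bool -> Bool) -> Bool) and nothing is barred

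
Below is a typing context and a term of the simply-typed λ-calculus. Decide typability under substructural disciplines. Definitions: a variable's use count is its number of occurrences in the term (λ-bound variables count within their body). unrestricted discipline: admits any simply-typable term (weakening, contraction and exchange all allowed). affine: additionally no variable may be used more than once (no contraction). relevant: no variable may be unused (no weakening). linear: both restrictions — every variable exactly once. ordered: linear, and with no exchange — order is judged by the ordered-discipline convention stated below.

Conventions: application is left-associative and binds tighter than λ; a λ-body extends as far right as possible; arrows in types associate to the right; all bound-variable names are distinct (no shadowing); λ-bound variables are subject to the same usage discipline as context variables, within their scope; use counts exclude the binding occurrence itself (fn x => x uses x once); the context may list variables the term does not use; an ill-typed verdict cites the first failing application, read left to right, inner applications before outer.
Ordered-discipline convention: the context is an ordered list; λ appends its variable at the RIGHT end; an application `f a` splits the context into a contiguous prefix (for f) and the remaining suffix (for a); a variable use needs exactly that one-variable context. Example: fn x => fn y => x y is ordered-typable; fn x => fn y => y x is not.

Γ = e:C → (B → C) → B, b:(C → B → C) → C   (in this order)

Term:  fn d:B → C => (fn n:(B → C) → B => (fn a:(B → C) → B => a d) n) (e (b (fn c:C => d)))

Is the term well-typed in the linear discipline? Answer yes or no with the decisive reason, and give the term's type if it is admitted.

no — needs contraction — d ×2; unused: c — weakening required
variable uses: e: 1×; b: 1×; d [bound]: 2×; n [bound]: 1×; a [bound]: 1×; c [bound]: 0×
use order (left to right): a, d, n, e, b, d
typing: ✓ — (B → C) → B
all disciplines: ordered ✗ · linear ✗ · affine ✗ · relevant ✗ · unrestricted ✓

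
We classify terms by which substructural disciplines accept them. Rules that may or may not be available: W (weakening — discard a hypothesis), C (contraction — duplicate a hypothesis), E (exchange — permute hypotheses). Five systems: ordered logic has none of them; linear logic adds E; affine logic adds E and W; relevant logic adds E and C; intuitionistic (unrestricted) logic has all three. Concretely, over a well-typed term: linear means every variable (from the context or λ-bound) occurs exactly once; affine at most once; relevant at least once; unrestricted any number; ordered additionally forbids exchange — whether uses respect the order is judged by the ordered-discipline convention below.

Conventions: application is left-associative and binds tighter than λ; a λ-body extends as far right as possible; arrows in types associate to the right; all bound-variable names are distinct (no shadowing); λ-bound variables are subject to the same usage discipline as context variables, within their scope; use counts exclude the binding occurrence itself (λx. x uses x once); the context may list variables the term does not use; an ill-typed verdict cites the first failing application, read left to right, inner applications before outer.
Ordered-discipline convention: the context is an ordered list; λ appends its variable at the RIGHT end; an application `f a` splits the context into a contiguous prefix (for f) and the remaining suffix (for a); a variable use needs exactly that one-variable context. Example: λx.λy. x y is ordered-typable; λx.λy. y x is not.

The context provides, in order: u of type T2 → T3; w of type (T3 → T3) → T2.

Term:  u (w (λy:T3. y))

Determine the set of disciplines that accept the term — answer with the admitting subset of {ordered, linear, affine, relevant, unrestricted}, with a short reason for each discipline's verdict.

admitted in: ordered, linear, affine, relevant, unrestricted
use counts: u: 1×; w: 1×; y (λ-bound): 1×
uses in reading order: u, w, y
typing: well-typed at T3
ordered: ✓, one use each (u, w, y); ordered split holds
linear: ✓, exactly-once usage across u, w, y
affine: ✓, no duplicate uses among u, w, y
relevant: ✓, u, w, y: all used, weakening unneeded
unrestricted: ✓, typability at T3 is all that's needed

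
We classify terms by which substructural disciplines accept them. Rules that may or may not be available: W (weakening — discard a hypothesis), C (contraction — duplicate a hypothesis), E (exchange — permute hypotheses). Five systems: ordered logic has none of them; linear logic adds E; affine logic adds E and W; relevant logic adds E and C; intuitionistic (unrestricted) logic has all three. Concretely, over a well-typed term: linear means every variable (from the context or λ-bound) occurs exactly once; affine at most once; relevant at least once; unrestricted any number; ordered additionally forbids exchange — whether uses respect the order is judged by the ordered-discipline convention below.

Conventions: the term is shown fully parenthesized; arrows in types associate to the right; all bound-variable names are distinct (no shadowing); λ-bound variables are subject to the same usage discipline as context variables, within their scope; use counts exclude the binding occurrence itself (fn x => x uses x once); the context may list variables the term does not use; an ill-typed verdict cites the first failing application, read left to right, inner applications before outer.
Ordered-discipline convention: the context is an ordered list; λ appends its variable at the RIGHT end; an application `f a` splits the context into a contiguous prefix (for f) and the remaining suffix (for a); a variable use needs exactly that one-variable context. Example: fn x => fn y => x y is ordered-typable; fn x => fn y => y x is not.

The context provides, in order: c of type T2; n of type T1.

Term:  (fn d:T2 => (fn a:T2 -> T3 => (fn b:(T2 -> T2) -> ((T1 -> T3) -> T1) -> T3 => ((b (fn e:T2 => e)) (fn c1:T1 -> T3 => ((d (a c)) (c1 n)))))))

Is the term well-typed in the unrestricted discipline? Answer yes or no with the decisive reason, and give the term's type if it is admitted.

no — a type mismatch blocks all five
counts: c ×1; n ×1; d (bound) ×1; a (bound) ×1; b (bound) ×1; e (bound) ×1; c1 (bound) ×1
use order (left to right): b, e, d, a, c, c1, n
typing: ill-typed: non-arrow in function slot: T2
all disciplines: ordered ✗, linear ✗, affine ✗, relevant ✗, unrestricted ✗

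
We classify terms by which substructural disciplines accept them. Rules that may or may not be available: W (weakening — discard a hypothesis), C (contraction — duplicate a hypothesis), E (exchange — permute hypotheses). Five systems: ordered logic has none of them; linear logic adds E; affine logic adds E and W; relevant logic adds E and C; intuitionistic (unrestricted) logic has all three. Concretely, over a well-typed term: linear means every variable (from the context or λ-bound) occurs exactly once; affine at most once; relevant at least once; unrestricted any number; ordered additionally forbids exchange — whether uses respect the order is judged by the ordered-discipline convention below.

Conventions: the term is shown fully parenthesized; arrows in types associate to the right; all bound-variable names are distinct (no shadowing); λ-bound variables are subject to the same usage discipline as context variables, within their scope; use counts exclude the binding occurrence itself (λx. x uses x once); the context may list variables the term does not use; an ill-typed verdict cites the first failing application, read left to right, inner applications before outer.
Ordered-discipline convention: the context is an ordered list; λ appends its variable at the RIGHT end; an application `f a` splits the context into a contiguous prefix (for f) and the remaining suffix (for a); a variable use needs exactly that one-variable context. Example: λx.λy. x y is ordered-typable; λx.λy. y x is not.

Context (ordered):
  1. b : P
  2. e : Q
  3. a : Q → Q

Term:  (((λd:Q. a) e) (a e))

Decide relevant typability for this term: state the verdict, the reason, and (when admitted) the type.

no — b, d left unused
variable uses: b: 0×; e: 2×; a: 2×; d [bound]: 0×
use order (left to right): a, e, a, e
typing: the term checks, with type Q
across the five disciplines: ordered ✗, linear ✗, affine ✗, relevant ✗, unrestricted ✓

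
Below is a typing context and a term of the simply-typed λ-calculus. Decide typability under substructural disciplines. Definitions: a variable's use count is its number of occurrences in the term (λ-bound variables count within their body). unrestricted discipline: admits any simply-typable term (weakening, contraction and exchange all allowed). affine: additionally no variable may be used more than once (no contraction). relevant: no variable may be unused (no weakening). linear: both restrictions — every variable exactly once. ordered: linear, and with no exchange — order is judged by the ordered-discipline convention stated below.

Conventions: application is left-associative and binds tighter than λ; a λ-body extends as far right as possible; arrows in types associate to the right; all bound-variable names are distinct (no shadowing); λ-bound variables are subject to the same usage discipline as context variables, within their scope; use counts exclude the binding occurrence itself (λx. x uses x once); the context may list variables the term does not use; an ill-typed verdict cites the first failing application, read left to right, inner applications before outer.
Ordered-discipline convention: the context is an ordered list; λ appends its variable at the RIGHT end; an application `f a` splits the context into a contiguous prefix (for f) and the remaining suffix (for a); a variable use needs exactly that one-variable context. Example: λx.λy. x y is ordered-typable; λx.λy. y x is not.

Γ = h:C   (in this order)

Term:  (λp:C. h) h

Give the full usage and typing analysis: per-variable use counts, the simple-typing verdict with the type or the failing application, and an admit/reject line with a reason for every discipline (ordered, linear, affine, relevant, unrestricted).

use counts: h=2, p (bound)=0
uses in reading order: h, h
typing: ✓ — C
ordered ✗ (needs contraction — h ×2; p left unused)
linear ✗ (needs contraction — h ×2; p left unused)
affine ✗ (needs contraction — h ×2)
relevant ✗ (p left unused)
unrestricted ✓ (simply typable at C; W, C, E all held)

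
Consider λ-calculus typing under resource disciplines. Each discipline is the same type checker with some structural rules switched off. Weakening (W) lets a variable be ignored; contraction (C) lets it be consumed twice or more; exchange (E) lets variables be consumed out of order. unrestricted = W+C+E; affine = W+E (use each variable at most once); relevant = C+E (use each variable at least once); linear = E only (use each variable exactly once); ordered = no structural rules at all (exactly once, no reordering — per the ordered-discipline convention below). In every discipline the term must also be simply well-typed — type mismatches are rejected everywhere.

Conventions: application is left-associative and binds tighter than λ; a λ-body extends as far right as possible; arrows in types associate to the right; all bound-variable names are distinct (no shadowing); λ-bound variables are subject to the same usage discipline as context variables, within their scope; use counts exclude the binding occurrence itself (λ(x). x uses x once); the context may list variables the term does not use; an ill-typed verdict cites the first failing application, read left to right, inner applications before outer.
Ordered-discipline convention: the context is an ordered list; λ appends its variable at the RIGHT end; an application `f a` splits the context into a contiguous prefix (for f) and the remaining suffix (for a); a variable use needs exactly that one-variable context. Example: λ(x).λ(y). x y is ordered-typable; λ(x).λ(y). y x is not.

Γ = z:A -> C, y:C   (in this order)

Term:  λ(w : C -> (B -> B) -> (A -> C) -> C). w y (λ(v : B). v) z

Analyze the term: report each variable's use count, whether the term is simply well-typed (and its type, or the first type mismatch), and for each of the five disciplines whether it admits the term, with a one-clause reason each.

use counts: z ×1; y ×1; w (bound) ×1; v (bound) ×1
order of uses: w, y, v, z
typing: well-typed at (C -> (B -> B) -> (A -> C) -> C) -> C
ordered ✗ (no ordered split (uses run w, y, v, z))
linear ✓ (single use per variable (z, y, w, v))
affine ✓ (z, y, w, v: no repeats, contraction unneeded)
relevant ✓ (z, y, w, v: all used, weakening unneeded)
unrestricted ✓ (type-checks ((C -> (B -> B) -> (A -> C) -> C) -> C) and nothing is barred)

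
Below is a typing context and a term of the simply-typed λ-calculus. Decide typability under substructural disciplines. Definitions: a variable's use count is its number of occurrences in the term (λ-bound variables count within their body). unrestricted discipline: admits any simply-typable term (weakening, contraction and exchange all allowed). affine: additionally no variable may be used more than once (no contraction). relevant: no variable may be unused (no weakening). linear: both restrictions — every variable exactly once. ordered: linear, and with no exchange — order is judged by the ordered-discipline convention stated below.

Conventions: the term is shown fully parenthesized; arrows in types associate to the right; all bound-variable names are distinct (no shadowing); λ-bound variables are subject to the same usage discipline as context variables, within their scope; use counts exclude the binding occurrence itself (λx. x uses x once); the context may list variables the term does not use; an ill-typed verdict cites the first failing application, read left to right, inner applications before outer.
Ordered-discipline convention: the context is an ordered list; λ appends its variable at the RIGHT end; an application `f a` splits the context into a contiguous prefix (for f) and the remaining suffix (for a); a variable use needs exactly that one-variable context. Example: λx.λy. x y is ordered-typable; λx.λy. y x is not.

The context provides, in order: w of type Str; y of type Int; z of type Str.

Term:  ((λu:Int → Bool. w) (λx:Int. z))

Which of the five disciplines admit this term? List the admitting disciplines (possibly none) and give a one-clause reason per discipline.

admitted by: none
use counts: w=1, y=0, z=1, u (λ-bound)=0, x (λ-bound)=0
left-to-right use order: w, z
typing: ill-typed: a function awaiting Int → Bool gets Int → Str
ordered: ✗, fails simple typing
linear: ✗, a type mismatch blocks all five
affine: ✗, the type mismatch rejects it
relevant: ✗, not simply typable
unrestricted: ✗, fails simple typing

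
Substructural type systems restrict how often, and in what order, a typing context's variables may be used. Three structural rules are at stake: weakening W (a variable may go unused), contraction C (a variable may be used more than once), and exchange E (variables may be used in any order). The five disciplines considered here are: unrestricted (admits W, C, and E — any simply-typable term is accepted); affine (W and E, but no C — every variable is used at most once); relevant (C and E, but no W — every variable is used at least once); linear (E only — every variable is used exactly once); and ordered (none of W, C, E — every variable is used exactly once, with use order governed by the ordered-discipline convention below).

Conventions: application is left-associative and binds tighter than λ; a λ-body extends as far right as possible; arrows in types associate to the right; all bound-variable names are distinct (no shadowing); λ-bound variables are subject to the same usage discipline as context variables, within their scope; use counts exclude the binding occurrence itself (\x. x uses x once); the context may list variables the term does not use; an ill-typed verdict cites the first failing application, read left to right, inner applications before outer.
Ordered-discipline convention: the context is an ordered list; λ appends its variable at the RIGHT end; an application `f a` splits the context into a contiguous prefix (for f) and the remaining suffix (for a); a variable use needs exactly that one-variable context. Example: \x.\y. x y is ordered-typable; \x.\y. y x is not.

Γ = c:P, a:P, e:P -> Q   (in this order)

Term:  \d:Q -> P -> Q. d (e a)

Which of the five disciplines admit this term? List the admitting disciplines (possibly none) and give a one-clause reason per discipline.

admitted in: affine, unrestricted
use counts: c ×0; a ×1; e ×1; d (bound) ×1
use order (left to right): d, e, a
typing: the term checks, with type (Q -> P -> Q) -> P -> Q
ordered: ✗ — c left unused
linear: ✗ — c left unused
affine: ✓ — none of c, a, e, d used more than once
relevant: ✗ — c left unused
unrestricted: ✓ — simply typable at (Q -> P -> Q) -> P -> Q; W, C, E all held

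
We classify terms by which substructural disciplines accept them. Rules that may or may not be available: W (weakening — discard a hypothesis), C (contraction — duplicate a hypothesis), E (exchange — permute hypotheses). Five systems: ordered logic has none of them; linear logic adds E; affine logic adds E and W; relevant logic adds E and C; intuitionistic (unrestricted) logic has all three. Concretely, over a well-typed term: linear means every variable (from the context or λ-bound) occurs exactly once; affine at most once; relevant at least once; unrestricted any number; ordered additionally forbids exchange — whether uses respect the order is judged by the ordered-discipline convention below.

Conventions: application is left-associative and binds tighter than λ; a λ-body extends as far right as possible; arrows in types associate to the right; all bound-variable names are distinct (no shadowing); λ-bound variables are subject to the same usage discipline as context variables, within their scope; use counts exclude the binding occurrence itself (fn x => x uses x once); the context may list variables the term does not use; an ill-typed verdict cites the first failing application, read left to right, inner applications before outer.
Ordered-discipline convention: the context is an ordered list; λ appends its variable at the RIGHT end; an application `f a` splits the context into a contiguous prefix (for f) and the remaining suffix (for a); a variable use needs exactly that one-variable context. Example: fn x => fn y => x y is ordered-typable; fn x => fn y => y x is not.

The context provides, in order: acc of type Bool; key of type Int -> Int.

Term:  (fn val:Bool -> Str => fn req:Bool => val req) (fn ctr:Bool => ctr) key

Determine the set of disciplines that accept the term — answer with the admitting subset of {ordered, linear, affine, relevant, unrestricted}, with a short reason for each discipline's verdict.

accepted by: none
counts: acc ×0, key ×1, val (bound) ×1, req (bound) ×1, ctr (bound) ×1
order of uses: val, req, ctr, key
typing: ill-typed: an application expects Bool -> Str but receives Bool -> Bool
ordered: ✗ — a type mismatch blocks all five
linear: ✗ — the type mismatch rejects it
affine: ✗ — not simply typable
relevant: ✗ — fails simple typing
unrestricted: ✗ — a type mismatch blocks all five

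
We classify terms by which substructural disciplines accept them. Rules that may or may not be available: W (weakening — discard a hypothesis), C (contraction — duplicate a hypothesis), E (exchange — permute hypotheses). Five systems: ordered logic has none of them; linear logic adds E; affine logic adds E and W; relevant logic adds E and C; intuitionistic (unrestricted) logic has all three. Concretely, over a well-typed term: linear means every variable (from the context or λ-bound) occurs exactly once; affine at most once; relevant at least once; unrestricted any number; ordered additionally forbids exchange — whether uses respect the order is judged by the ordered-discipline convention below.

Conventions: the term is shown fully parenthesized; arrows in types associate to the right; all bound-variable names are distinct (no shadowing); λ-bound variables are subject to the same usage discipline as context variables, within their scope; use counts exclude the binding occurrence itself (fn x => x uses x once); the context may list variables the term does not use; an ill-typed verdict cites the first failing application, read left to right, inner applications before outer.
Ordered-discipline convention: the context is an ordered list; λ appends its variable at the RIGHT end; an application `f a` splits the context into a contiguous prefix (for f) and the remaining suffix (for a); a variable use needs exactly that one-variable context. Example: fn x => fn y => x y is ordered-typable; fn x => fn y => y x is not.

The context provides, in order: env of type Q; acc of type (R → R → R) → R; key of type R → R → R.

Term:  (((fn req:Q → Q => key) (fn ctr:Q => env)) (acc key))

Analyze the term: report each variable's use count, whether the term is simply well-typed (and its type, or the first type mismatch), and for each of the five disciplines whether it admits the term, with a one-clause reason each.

use counts: env ×1, acc ×1, key ×2, req (λ-bound) ×0, ctr (λ-bound) ×0
left-to-right use order: key, env, acc, key
typing: ✓ — R → R
ordered ✗ (repeated use of key ×2; needs weakening: req, ctr unused)
linear ✗ (repeated use of key ×2; needs weakening: req, ctr unused)
affine ✗ (repeated use of key ×2)
relevant ✗ (needs weakening: req, ctr unused)
unrestricted ✓ (simply typable at R → R; W, C, E all held)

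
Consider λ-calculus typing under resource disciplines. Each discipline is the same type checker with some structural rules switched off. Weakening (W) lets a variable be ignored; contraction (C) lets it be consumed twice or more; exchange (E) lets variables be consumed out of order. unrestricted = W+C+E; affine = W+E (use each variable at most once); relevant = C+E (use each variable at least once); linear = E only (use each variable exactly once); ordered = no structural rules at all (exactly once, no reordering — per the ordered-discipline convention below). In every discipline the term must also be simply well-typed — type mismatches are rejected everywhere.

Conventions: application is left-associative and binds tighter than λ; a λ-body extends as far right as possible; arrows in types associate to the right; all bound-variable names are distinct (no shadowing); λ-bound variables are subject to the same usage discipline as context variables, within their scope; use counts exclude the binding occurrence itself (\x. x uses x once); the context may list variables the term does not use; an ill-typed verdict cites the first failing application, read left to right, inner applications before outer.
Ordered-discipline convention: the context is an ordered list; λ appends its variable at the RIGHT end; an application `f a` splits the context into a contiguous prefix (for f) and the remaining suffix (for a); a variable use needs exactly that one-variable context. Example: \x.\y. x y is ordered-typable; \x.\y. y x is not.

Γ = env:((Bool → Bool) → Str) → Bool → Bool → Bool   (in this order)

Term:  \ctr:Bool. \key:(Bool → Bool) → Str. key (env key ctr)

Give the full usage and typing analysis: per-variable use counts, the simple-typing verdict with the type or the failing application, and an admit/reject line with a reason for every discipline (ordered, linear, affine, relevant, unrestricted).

usage: env ×1, ctr [bound] ×1, key [bound] ×2
uses in reading order: key, env, key, ctr
typing: well-typed — term : Bool → ((Bool → Bool) → Str) → Str
ordered ✗ (key ×2 used more than once (contraction))
linear ✗ (key ×2 used more than once (contraction))
affine ✗ (key ×2 used more than once (contraction))
relevant ✓ (every one of env, ctr, key appears)
unrestricted ✓ (type-checks (Bool → ((Bool → Bool) → Str) → Str) and nothing is barred)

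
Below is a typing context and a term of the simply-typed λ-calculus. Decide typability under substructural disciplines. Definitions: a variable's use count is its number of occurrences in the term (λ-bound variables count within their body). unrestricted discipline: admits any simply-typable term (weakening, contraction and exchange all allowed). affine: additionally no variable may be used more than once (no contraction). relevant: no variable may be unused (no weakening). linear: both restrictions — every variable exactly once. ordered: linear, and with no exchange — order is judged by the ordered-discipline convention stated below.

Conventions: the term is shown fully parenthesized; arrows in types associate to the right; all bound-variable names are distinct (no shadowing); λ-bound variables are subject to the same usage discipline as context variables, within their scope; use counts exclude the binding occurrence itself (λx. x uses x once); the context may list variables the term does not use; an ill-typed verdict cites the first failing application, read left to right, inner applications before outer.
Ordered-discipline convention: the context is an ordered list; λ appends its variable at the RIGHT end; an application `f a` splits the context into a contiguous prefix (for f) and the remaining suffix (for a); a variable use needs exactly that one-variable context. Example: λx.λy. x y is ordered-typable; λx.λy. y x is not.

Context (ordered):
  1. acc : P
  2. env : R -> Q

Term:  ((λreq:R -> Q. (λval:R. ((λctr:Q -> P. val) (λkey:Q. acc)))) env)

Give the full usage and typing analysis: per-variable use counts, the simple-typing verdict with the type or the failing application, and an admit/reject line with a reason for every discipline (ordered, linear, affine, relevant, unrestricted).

use counts: acc ×1, env ×1, req (λ-bound) ×0, val (λ-bound) ×1, ctr (λ-bound) ×0, key (λ-bound) ×0
uses in reading order: val, acc, env
typing: the term checks, with type R -> R
ordered: ✗, unused: req, ctr, key — weakening required
linear: ✗, unused: req, ctr, key — weakening required
affine: ✓, at most one use each (acc, env, req, val, ctr, key)
relevant: ✗, unused: req, ctr, key — weakening required
unrestricted: ✓, typability at R -> R is all that's needed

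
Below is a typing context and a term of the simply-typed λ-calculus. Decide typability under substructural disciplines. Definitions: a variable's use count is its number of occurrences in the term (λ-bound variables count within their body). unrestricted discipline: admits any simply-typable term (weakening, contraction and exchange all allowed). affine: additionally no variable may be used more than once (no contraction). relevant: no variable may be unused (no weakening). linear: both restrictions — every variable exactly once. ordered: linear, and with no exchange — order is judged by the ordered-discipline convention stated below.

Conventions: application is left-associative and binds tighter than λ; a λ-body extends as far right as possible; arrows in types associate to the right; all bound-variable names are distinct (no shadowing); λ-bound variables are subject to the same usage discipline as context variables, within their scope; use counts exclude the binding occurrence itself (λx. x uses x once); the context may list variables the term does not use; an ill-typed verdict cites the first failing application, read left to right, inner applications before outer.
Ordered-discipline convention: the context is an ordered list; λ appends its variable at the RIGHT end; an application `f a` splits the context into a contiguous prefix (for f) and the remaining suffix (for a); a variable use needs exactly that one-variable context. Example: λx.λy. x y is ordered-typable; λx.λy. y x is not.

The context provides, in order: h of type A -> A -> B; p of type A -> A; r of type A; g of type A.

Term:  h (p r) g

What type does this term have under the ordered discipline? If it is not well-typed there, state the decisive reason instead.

term : B
variable uses: h: 1×; p: 1×; r: 1×; g: 1×
use order (left to right): h, p, r, g
typing: ✓ — B
per-discipline verdicts: ordered ✓, linear ✓, affine ✓, relevant ✓, unrestricted ✓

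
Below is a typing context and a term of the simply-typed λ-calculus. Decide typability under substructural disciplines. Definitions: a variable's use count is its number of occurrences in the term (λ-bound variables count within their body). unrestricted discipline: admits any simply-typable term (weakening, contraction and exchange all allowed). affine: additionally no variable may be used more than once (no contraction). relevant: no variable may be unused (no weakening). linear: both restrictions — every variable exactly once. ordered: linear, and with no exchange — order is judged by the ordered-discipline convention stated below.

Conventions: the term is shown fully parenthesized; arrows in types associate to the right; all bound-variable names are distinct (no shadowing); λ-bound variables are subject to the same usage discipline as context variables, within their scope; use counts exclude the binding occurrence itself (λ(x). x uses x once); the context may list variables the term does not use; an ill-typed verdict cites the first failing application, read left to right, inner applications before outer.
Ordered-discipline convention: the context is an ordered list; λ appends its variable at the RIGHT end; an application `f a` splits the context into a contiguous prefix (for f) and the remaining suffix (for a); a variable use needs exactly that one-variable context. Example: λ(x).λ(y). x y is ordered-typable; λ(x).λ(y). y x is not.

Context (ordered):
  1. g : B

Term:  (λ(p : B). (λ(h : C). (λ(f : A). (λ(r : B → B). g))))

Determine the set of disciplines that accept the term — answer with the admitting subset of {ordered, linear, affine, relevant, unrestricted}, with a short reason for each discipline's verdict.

admitted in: affine, unrestricted
usage: g: 1; p [bound]: 0; h [bound]: 0; f [bound]: 0; r [bound]: 0
uses in reading order: g
typing: the term checks, with type B → C → A → (B → B) → B
ordered: ✗ — p, h, f, r never used (weakening)
linear: ✗ — p, h, f, r never used (weakening)
affine: ✓ — at most one use each (g, p, h, f, r)
relevant: ✗ — p, h, f, r never used (weakening)
unrestricted: ✓ — simply typable at B → C → A → (B → B) → B; W, C, E all held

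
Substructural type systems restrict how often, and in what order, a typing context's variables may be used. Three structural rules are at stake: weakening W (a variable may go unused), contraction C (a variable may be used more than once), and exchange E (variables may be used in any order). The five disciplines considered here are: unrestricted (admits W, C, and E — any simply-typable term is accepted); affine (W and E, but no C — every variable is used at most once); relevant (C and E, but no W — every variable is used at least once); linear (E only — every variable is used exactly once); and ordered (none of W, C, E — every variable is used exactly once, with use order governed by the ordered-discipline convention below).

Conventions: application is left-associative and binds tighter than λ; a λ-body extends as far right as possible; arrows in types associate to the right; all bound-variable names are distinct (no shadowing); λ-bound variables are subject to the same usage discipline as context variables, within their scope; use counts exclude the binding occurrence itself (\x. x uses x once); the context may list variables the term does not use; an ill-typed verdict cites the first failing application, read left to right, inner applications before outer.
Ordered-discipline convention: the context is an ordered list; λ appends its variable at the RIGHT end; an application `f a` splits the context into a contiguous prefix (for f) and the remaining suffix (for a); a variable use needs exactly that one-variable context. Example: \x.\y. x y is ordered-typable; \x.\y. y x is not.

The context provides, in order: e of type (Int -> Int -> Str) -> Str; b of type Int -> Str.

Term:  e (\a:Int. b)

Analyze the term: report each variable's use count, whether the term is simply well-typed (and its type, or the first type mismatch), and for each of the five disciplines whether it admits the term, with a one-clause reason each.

use counts: e: 1, b: 1, a (bound): 0
uses in reading order: e, b
typing: the term checks, with type Str
ordered: ✗, unused: a — weakening required
linear: ✗, unused: a — weakening required
affine: ✓, none of e, b, a used more than once
relevant: ✗, unused: a — weakening required
unrestricted: ✓, typability at Str is all that's needed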